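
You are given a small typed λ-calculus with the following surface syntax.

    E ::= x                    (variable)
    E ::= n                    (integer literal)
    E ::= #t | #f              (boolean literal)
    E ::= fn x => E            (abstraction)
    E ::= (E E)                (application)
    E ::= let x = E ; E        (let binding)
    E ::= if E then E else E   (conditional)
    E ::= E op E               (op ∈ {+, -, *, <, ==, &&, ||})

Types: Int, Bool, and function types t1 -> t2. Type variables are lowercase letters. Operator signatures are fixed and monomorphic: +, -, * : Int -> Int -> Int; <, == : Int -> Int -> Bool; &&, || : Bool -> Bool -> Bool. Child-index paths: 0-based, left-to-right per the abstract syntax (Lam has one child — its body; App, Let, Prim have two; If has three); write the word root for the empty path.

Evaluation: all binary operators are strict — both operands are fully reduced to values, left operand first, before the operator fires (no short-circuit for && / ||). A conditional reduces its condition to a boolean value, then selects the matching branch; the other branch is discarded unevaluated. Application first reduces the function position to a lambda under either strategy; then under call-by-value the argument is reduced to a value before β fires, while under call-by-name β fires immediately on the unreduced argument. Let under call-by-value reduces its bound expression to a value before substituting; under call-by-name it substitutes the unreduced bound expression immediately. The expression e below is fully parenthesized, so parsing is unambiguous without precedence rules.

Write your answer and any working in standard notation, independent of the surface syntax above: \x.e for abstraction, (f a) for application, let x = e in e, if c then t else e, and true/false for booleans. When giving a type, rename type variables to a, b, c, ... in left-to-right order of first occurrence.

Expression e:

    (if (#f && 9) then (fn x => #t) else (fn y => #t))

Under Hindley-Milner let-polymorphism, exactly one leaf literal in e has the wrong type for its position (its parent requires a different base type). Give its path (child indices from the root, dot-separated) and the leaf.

Answer: 0.1 : 9

Derivation:
  unify Bool ~ Bool
  unify Int ~ Bool
  FAIL: mismatch Int ~ Bool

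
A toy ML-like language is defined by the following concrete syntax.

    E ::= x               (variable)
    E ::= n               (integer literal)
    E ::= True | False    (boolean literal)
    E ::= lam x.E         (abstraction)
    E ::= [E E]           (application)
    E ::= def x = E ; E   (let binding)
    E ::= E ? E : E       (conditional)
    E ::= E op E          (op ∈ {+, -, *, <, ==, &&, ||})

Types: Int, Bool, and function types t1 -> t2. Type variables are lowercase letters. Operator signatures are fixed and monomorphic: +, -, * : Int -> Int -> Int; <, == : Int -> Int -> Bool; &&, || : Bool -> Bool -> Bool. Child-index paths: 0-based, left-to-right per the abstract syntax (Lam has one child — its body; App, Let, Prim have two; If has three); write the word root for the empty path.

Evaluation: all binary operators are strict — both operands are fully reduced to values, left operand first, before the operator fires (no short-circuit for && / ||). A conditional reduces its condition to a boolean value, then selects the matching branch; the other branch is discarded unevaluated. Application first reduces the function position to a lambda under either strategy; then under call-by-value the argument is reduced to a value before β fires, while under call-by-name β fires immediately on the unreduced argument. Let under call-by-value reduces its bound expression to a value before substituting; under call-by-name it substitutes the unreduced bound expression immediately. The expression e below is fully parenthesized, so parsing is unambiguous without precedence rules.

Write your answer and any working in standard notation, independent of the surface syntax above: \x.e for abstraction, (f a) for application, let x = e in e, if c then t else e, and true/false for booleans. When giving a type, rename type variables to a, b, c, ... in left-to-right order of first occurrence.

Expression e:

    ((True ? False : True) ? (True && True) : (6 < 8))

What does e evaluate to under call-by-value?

Answer: true

Derivation:
step 0: (if (if true then false else true) then (true && true) else (6 < 8))
step 1: [if@0] (if false then (true && true) else (6 < 8))
step 2: [if@root] (6 < 8)
step 3: [delta@root] true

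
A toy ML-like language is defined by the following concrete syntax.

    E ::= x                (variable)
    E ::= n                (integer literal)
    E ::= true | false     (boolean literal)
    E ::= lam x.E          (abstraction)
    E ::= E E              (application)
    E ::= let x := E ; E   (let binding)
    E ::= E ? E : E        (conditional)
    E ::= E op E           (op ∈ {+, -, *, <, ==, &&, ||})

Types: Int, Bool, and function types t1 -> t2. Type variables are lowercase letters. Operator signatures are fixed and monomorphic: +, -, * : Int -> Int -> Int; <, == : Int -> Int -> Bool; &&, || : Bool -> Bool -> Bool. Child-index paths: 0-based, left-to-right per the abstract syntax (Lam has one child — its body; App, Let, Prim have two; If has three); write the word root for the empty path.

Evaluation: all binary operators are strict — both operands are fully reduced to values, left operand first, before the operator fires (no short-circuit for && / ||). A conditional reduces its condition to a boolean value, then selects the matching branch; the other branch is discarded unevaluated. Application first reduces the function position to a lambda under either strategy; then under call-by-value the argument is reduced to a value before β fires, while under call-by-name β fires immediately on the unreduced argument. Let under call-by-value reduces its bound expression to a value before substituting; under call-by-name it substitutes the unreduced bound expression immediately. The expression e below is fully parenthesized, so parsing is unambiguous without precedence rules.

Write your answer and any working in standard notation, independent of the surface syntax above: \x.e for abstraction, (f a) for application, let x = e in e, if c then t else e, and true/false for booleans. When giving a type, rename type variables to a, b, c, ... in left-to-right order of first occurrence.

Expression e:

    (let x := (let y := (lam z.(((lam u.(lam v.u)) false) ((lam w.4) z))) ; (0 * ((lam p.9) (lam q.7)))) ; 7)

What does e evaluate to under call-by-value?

Answer: 7

Working:
step 0: (let x = (let y = (\z.(((\u.(\v.u)) false) ((\w.4) z))) in (0 * ((\p.9) (\q.7)))) in 7)
step 1: [let@0] (let x = (0 * ((\p.9) (\q.7))) in 7)
step 2: [beta@0.1] (let x = (0 * 9) in 7)
step 3: [delta@0] (let x = 0 in 7)
step 4: [let@root] 7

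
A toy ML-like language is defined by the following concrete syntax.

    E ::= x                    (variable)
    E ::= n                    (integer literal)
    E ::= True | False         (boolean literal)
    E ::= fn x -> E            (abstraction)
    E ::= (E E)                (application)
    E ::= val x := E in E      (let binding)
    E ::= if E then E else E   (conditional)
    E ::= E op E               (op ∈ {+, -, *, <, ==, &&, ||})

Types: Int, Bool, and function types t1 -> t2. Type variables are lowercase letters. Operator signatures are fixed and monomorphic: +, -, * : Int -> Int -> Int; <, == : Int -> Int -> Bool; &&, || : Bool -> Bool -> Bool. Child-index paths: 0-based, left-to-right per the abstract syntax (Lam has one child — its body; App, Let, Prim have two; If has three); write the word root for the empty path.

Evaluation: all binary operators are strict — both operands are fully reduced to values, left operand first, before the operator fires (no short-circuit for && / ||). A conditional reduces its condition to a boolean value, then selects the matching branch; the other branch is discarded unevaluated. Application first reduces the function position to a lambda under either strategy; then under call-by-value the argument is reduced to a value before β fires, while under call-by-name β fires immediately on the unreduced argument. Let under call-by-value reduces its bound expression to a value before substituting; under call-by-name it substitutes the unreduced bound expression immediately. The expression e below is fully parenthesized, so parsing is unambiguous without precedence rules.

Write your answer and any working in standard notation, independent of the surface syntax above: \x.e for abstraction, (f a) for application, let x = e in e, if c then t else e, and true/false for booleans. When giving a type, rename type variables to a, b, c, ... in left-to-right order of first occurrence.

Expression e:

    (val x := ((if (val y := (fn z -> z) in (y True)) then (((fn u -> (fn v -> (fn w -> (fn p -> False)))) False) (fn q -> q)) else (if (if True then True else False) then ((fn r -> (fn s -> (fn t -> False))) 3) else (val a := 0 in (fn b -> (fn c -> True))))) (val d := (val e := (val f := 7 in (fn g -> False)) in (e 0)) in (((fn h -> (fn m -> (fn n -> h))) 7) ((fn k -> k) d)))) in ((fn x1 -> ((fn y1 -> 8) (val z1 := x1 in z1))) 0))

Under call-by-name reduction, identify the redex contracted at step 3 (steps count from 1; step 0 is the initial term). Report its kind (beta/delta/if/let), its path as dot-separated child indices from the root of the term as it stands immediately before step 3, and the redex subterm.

Answer: beta at root : ((\y1.8) (let z1 = 0 in z1))

Trace:
step 0: (let x = ((if (let y = (\z.z) in (y true)) then (((\u.(\v.(\w.(\p.false)))) false) (\q.q)) else (if (if true then true else false) then ((\r.(\s.(\t.false))) 3) else (let a = 0 in (\b.(\c.true))))) (let d = (let e = (let f = 7 in (\g.false)) in (e 0)) in (((\h.(\m.(\n.h))) 7) ((\k.k) d)))) in ((\x1.((\y1.8) (let z1 = x1 in z1))) 0))
step 1: [let@root] ((\x1.((\y1.8) (let z1 = x1 in z1))) 0)
step 2: [beta@root] ((\y1.8) (let z1 = 0 in z1))
step 3: [beta@root] 8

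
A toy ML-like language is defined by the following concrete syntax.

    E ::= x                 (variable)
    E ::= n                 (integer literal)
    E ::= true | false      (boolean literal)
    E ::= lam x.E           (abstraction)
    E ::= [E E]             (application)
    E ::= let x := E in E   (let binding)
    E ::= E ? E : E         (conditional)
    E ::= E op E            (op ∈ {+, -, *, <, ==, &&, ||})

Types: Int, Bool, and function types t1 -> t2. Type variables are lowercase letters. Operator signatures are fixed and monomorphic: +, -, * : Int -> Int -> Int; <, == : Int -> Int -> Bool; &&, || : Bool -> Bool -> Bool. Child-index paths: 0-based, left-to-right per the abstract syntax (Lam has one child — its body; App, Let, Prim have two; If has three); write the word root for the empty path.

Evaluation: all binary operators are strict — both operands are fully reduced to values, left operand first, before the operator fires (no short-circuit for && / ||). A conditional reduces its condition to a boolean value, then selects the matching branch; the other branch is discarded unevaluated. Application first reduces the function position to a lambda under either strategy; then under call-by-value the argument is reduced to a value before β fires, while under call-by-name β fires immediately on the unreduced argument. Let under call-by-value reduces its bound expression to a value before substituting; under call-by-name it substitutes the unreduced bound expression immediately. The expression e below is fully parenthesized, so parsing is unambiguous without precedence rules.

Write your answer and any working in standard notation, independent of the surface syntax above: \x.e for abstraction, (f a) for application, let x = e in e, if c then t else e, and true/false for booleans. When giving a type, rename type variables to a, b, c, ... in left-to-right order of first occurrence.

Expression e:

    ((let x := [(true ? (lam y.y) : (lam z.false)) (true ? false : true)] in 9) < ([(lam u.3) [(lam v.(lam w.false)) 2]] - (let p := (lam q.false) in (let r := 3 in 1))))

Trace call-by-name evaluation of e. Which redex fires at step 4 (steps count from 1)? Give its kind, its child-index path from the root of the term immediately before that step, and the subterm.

Answer: let at 1.1 : (let r = 3 in 1)

Working:
step 0: ((let x = ((if true then (\y.y) else (\z.false)) (if true then false else true)) in 9) < (((\u.3) ((\v.(\w.false)) 2)) - (let p = (\q.false) in (let r = 3 in 1))))
step 1: [let@0] (9 < (((\u.3) ((\v.(\w.false)) 2)) - (let p = (\q.false) in (let r = 3 in 1))))
step 2: [beta@1.0] (9 < (3 - (let p = (\q.false) in (let r = 3 in 1))))
step 3: [let@1.1] (9 < (3 - (let r = 3 in 1)))
step 4: [let@1.1] (9 < (3 - 1))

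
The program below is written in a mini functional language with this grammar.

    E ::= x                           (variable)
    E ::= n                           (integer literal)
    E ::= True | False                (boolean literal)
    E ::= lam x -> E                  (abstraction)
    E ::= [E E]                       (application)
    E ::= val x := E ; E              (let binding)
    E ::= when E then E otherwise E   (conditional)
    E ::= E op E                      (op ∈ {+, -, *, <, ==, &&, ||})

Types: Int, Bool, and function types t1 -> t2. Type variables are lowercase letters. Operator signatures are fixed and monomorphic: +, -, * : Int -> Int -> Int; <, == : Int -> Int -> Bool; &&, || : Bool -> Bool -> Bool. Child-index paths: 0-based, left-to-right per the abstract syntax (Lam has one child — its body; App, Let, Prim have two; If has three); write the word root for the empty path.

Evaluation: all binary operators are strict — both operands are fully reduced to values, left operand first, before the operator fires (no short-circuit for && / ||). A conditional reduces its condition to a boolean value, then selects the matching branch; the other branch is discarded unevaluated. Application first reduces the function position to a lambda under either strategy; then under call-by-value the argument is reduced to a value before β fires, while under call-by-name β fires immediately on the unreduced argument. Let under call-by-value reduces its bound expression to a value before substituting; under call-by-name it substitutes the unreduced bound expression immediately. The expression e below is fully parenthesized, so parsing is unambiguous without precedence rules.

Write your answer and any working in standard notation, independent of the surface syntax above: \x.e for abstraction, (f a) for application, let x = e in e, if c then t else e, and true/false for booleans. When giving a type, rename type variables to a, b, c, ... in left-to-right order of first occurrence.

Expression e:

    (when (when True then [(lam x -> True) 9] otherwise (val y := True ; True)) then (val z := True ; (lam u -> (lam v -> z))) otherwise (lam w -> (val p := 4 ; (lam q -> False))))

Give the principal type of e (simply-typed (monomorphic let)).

Trace:
  unify Bool ~ Bool
\x._ : a -> Bool
  unify a -> Bool ~ Int -> b
  unify a ~ Int
  unify Bool ~ b
_ _ : Bool
let y : Bool
  unify Bool ~ Bool
  unify Bool ~ Bool
let z : Bool
z : Bool
\v._ : d -> Bool
\u._ : c -> d -> Bool
let p : Int
\q._ : f -> Bool
\w._ : e -> f -> Bool
  unify c -> d -> Bool ~ e -> f -> Bool
  unify c ~ e
  unify d -> Bool ~ f -> Bool
  unify d ~ f
  unify Bool ~ Bool

Answer: a -> b -> Bool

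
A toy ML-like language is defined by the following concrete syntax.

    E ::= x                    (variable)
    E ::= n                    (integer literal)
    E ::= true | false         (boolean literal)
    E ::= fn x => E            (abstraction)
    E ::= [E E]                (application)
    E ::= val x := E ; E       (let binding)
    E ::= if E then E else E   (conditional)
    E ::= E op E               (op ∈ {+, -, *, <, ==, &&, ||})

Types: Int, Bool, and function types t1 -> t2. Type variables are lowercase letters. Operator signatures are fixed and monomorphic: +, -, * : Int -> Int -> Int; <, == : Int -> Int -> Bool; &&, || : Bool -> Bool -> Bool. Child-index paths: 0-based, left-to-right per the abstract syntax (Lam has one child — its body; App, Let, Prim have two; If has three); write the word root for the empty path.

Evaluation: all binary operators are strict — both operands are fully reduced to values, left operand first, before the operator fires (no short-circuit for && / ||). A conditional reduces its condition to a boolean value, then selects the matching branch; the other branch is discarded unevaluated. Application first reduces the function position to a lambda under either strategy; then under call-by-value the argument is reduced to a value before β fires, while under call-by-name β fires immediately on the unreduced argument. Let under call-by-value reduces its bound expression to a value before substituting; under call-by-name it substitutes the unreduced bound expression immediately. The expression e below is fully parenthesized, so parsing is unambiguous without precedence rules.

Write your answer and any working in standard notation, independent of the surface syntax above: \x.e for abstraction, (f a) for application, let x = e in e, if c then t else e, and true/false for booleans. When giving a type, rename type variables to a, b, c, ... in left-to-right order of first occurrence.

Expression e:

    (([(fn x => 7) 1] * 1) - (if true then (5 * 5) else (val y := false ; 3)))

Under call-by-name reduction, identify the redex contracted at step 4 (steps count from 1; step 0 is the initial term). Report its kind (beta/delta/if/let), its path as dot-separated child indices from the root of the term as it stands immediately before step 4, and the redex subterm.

Working:
step 0: ((((\x.7) 1) * 1) - (if true then (5 * 5) else (let y = false in 3)))
step 1: [beta@0.0] ((7 * 1) - (if true then (5 * 5) else (let y = false in 3)))
step 2: [delta@0] (7 - (if true then (5 * 5) else (let y = false in 3)))
step 3: [if@1] (7 - (5 * 5))
step 4: [delta@1] (7 - 25)

Answer: delta at 1 : (5 * 5)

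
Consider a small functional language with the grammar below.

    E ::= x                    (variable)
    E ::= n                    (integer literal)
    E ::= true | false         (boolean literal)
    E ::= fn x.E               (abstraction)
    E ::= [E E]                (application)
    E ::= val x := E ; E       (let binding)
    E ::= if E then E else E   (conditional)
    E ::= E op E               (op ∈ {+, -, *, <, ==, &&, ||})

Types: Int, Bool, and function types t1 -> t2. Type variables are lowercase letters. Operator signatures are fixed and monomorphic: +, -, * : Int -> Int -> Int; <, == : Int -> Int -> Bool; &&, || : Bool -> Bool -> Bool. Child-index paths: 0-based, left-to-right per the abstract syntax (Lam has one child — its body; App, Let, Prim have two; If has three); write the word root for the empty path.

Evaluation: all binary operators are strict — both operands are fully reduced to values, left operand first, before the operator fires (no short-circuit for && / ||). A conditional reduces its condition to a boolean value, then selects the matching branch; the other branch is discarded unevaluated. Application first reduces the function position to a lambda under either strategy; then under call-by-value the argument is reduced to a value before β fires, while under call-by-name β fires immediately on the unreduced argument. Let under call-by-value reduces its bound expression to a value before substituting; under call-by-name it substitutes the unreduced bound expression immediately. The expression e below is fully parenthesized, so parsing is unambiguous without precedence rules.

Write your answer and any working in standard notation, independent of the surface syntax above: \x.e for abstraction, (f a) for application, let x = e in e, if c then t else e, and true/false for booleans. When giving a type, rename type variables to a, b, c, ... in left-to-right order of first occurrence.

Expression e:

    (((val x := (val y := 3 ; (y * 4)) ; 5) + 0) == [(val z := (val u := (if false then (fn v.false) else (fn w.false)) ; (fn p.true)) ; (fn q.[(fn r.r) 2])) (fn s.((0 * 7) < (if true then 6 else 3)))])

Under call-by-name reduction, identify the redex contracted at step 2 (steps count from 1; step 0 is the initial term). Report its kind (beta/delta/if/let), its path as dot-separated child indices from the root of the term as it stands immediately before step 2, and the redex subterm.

Answer: delta at 0 : (5 + 0)

Trace:
step 0: (((let x = (let y = 3 in (y * 4)) in 5) + 0) == ((let z = (let u = (if false then (\v.false) else (\w.false)) in (\p.true)) in (\q.((\r.r) 2))) (\s.((0 * 7) < (if true then 6 else 3)))))
step 1: [let@0.0] ((5 + 0) == ((let z = (let u = (if false then (\v.false) else (\w.false)) in (\p.true)) in (\q.((\r.r) 2))) (\s.((0 * 7) < (if true then 6 else 3)))))
step 2: [delta@0] (5 == ((let z = (let u = (if false then (\v.false) else (\w.false)) in (\p.true)) in (\q.((\r.r) 2))) (\s.((0 * 7) < (if true then 6 else 3)))))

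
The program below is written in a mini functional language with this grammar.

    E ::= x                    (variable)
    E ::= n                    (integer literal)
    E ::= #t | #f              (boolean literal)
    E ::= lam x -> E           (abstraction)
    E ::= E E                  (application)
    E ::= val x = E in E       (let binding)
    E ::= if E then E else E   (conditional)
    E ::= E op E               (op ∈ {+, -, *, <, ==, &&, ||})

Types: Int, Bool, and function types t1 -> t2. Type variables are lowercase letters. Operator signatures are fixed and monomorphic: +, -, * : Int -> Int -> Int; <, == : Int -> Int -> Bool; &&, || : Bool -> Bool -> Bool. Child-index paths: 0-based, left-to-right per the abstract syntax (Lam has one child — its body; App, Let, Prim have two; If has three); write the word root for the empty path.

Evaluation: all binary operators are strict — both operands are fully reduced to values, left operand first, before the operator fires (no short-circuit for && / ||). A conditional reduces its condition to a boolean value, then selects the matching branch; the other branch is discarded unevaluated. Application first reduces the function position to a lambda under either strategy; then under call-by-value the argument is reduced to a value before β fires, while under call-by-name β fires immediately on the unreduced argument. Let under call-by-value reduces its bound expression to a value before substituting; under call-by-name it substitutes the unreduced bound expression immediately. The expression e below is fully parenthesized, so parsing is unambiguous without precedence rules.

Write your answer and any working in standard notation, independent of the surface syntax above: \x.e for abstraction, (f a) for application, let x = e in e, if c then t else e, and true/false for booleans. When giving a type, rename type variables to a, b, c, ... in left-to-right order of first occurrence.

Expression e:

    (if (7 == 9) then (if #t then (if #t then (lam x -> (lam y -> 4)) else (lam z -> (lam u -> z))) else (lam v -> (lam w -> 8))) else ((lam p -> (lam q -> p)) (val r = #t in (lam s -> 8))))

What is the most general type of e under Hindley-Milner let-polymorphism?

Trace:
  unify Int ~ Int
  unify Int ~ Int
  unify Bool ~ Bool
  unify Bool ~ Bool
  unify Bool ~ Bool
\y._ : b -> Int
\x._ : a -> b -> Int
z : c
\u._ : d -> c
\z._ : c -> d -> c
  unify a -> b -> Int ~ c -> d -> c
  unify a ~ c
  unify b -> Int ~ d -> c
  unify b ~ d
  unify Int ~ c
\w._ : f -> Int
\v._ : e -> f -> Int
  unify Int -> d -> Int ~ e -> f -> Int
  unify Int ~ e
  unify d -> Int ~ f -> Int
  unify d ~ f
  unify Int ~ Int
p : g
\q._ : h -> g
\p._ : g -> h -> g
let r : Bool
\s._ : i -> Int
  unify g -> h -> g ~ (i -> Int) -> j
  unify g ~ i -> Int
  unify h -> i -> Int ~ j
_ _ : h -> i -> Int
  unify Int -> f -> Int ~ h -> i -> Int
  unify Int ~ h
  unify f -> Int ~ i -> Int
  unify f ~ i
  unify Int ~ Int

Answer: Int -> a -> Int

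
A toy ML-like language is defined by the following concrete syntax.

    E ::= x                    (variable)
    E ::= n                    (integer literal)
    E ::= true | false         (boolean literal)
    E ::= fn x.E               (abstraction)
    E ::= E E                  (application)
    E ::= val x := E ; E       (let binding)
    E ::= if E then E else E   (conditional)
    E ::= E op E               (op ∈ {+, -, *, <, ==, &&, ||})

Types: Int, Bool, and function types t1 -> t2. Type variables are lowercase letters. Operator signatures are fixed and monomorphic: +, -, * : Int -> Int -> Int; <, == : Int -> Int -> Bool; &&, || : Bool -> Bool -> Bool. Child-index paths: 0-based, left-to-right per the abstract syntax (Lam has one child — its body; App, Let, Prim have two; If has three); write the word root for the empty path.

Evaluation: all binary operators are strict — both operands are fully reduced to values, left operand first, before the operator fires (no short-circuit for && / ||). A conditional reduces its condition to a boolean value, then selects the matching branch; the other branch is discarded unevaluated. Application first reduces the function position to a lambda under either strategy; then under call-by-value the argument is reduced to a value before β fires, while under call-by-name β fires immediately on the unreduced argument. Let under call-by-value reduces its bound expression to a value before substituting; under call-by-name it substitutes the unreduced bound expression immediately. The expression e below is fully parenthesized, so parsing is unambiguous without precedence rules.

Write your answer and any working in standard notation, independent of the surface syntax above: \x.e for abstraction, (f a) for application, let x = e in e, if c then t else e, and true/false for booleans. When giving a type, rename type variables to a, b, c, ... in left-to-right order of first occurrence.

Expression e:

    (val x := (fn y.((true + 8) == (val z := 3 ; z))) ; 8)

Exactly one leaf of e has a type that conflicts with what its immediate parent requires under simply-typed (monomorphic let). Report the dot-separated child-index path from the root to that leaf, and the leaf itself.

Working:
  unify Bool ~ Int
  FAIL: mismatch Bool ~ Int

Answer: 0.0.0.0 : true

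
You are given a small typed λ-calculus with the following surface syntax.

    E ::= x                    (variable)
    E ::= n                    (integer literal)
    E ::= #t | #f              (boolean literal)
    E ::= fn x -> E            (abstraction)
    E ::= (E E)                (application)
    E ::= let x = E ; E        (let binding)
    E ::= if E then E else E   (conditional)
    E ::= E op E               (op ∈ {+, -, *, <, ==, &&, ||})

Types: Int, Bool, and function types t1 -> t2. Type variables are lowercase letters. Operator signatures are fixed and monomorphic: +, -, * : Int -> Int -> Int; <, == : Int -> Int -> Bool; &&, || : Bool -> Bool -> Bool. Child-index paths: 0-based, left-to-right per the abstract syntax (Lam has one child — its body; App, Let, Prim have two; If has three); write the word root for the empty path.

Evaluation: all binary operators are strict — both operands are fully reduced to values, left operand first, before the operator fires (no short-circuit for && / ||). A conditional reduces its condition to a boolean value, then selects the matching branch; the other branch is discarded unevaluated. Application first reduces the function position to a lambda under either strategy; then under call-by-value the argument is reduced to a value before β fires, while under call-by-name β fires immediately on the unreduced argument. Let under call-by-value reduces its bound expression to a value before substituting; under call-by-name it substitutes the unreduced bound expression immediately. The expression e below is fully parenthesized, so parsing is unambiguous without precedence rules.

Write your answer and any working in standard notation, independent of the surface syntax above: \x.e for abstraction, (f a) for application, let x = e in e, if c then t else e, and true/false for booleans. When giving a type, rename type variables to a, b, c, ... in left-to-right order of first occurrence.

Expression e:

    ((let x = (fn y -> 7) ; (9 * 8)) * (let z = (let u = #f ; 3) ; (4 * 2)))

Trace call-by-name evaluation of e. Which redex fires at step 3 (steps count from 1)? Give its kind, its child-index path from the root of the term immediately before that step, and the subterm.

Answer: let at 1 : (let z = (let u = false in 3) in (4 * 2))

Trace:
step 0: ((let x = (\y.7) in (9 * 8)) * (let z = (let u = false in 3) in (4 * 2)))
step 1: [let@0] ((9 * 8) * (let z = (let u = false in 3) in (4 * 2)))
step 2: [delta@0] (72 * (let z = (let u = false in 3) in (4 * 2)))
step 3: [let@1] (72 * (4 * 2))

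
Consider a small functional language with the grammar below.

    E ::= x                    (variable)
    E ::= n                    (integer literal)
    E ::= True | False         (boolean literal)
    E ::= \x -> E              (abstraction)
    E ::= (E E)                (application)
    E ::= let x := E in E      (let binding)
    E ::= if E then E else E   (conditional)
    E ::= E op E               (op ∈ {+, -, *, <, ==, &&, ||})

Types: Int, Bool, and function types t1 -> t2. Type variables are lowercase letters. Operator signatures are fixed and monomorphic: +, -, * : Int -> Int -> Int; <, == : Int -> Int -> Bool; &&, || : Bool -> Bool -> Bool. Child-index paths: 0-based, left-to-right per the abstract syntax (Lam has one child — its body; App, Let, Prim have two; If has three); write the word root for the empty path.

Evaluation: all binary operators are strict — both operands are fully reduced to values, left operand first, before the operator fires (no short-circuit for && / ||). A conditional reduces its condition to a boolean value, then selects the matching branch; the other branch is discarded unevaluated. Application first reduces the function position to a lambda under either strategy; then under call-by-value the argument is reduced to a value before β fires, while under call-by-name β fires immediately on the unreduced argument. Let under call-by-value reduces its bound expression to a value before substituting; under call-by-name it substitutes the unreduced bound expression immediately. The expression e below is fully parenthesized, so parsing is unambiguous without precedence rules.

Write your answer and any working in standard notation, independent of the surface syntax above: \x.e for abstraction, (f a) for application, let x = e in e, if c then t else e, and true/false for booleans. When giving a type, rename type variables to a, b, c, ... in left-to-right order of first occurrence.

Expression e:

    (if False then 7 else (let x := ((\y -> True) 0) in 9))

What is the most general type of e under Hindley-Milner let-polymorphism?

Working:
  unify Bool ~ Bool
\y._ : a -> Bool
  unify a -> Bool ~ Int -> b
  unify a ~ Int
  unify Bool ~ b
_ _ : Bool
let x : Bool
  unify Int ~ Int

Answer: Int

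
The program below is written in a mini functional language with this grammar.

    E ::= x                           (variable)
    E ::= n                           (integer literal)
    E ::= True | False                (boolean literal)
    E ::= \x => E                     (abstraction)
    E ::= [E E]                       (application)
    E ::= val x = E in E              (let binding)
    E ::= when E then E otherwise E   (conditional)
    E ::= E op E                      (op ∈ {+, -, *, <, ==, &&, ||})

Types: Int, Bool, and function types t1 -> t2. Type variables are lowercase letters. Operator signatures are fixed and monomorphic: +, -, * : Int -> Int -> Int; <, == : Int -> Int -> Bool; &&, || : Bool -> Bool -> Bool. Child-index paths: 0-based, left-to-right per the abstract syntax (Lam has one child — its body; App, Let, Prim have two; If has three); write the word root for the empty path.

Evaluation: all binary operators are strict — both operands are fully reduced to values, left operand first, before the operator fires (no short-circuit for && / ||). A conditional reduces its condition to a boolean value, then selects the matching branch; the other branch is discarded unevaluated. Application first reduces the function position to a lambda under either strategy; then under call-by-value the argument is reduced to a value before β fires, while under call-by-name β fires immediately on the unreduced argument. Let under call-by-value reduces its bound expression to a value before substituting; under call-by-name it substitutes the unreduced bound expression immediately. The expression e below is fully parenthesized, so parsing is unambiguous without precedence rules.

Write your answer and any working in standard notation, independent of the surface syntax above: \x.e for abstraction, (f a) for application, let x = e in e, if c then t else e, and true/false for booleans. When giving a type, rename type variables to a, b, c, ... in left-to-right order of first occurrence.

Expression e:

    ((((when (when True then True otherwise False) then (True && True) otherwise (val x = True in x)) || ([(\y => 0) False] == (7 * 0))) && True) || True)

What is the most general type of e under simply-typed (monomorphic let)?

Answer: Bool

Derivation:
  unify Bool ~ Bool
  unify Bool ~ Bool
  unify Bool ~ Bool
  unify Bool ~ Bool
  unify Bool ~ Bool
let x : Bool
x : Bool
  unify Bool ~ Bool
  unify Bool ~ Bool
\y._ : a -> Int
  unify a -> Int ~ Bool -> b
  unify a ~ Bool
  unify Int ~ b
_ _ : Int
  unify Int ~ Int
  unify Int ~ Int
  unify Int ~ Int
  unify Int ~ Int
  unify Bool ~ Bool
  unify Bool ~ Bool
  unify Bool ~ Bool
  unify Bool ~ Bool
  unify Bool ~ Bool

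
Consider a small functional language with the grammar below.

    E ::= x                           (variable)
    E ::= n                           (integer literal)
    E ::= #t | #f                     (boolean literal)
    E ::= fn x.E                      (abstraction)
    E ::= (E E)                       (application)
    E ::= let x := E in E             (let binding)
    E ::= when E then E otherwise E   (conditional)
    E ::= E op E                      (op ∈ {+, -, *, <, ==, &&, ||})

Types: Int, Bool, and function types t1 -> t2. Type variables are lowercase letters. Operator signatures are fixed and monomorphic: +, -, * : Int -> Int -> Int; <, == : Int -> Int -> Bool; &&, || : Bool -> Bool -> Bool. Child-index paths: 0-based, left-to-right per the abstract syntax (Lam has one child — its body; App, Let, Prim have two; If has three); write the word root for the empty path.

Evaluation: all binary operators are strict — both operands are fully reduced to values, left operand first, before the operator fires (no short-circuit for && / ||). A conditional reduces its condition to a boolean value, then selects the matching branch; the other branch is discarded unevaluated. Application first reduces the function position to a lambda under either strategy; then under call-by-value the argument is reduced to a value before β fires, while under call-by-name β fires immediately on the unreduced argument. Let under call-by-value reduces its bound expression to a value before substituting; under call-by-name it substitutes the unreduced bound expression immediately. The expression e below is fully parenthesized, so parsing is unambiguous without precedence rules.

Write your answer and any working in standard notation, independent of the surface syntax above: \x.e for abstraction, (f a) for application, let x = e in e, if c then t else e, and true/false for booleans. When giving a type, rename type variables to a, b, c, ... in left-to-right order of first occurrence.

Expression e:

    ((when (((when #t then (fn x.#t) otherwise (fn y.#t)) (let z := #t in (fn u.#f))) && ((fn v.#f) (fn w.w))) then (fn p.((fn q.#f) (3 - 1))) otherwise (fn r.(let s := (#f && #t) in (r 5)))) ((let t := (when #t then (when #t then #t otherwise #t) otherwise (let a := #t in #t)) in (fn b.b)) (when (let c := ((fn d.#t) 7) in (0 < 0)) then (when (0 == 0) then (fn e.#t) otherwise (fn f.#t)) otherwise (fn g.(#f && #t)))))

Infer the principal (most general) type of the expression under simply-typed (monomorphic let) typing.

Trace:
  unify Bool ~ Bool
\x._ : a -> Bool
\y._ : b -> Bool
  unify a -> Bool ~ b -> Bool
  unify a ~ b
  unify Bool ~ Bool
let z : Bool
\u._ : c -> Bool
  unify b -> Bool ~ (c -> Bool) -> d
  unify b ~ c -> Bool
  unify Bool ~ d
_ _ : Bool
  unify Bool ~ Bool
\v._ : e -> Bool
w : f
\w._ : f -> f
  unify e -> Bool ~ (f -> f) -> g
  unify e ~ f -> f
  unify Bool ~ g
_ _ : Bool
  unify Bool ~ Bool
  unify Bool ~ Bool
\q._ : i -> Bool
  unify Int ~ Int
  unify Int ~ Int
  unify i -> Bool ~ Int -> j
  unify i ~ Int
  unify Bool ~ j
_ _ : Bool
\p._ : h -> Bool
  unify Bool ~ Bool
  unify Bool ~ Bool
let s : Bool
r : k
  unify k ~ Int -> l
_ _ : l
\r._ : (Int -> l) -> l
  unify h -> Bool ~ (Int -> l) -> l
  unify h ~ Int -> l
  unify Bool ~ l
  unify Bool ~ Bool
  unify Bool ~ Bool
  unify Bool ~ Bool
let a : Bool
  unify Bool ~ Bool
let t : Bool
b : m
\b._ : m -> m
\d._ : n -> Bool
  unify n -> Bool ~ Int -> o
  unify n ~ Int
  unify Bool ~ o
_ _ : Bool
let c : Bool
  unify Int ~ Int
  unify Int ~ Int
  unify Bool ~ Bool
  unify Int ~ Int
  unify Int ~ Int
  unify Bool ~ Bool
\e._ : p -> Bool
\f._ : q -> Bool
  unify p -> Bool ~ q -> Bool
  unify p ~ q
  unify Bool ~ Bool
  unify Bool ~ Bool
  unify Bool ~ Bool
\g._ : r -> Bool
  unify q -> Bool ~ r -> Bool
  unify q ~ r
  unify Bool ~ Bool
  unify m -> m ~ (r -> Bool) -> s
  unify m ~ r -> Bool
  unify r -> Bool ~ s
_ _ : r -> Bool
  unify (Int -> Bool) -> Bool ~ (r -> Bool) -> t
  unify Int -> Bool ~ r -> Bool
  unify Int ~ r
  unify Bool ~ Bool
  unify Bool ~ t
_ _ : Bool

Answer: Bool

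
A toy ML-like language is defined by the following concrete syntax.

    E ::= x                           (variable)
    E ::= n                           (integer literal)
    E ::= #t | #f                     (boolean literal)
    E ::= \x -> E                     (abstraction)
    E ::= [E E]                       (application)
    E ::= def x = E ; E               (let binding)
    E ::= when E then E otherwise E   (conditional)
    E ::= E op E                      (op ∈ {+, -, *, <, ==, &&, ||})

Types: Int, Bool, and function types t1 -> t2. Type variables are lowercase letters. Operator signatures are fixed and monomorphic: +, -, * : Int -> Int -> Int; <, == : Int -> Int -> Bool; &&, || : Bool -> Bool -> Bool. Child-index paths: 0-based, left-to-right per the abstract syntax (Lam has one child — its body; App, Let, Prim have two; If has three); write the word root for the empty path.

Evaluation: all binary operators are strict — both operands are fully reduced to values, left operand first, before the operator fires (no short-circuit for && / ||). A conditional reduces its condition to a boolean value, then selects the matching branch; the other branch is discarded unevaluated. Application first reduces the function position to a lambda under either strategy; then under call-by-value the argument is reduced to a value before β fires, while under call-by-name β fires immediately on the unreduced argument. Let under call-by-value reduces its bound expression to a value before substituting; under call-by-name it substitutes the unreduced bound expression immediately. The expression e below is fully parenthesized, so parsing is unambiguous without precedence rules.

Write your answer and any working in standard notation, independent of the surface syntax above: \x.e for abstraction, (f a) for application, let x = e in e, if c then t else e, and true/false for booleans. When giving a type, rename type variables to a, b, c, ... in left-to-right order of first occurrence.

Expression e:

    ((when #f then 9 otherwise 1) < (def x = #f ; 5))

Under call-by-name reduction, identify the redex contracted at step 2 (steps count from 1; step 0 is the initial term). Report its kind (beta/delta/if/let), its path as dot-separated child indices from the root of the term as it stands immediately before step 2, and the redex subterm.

Answer: let at 1 : (let x = false in 5)

Trace:
step 0: ((if false then 9 else 1) < (let x = false in 5))
step 1: [if@0] (1 < (let x = false in 5))
step 2: [let@1] (1 < 5)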